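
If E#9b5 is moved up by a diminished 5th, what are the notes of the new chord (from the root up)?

B, D#, F, A, C#

E# up a diminished 5th → B. New chord: B dominant ninth flat five.
root → B
3rd (major 3rd) → D#
5th (diminished 5th) → F
7th (minor 7th) → A
9th (major 9th) → C#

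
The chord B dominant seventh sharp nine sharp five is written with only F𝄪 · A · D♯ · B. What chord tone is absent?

B dominant seventh sharp nine sharp five = B, D♯, F𝄪, A, C𝄪. The voicing lacks the 9th (augmented 9th), C𝄪.

C𝄪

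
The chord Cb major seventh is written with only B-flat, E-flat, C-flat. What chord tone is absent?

Cb major seventh = C-flat, E-flat, G-flat, B-flat. The voicing lacks the 5th (perfect 5th), G-flat.

G-flat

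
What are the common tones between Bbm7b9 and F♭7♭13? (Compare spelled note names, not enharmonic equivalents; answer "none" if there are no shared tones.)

Bbm7b9: Bb Db F Ab Cb
F♭7♭13: Fb Ab Cb Ebb Dbb
Common to both → Ab, Cb.

Ab, Cb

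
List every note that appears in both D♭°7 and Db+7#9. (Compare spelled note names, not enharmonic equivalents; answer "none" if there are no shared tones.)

Db

D♭°7 = Db, Fb, Abb, Cbb.
Db+7#9 = Db, F, A, Cb, E.
Shared: Db.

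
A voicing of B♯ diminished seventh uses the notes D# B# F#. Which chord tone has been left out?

B♯ diminished seventh = B#, D#, F#, A. The voicing lacks the 7th (diminished 7th), A.

A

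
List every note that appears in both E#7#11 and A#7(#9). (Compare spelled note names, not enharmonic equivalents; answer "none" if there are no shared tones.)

E#7#11 = E#, G##, B#, D#, A##.
A#7(#9) = A#, C##, E#, G#, B##.
Shared: E#.

E#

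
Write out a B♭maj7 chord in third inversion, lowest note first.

In root position, B♭maj7 is Bb–D–F–A.
Third inversion puts the seventh (A) in the bass.

A Bb D F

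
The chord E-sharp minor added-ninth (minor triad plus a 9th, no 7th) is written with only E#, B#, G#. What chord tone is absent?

The full E-sharp minor added-ninth chord is E#, G#, B#, F##.
Comparing with the voicing, the major 9th (9th) — F## — is absent.

F##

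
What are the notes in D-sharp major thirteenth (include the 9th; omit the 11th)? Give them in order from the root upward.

D# – F## – A# – C## – E# – B#

D-sharp major thirteenth is a major thirteenth built on D#.
Root: D#
Major 3rd (3rd): F##
Perfect 5th (5th): A#
Major 7th (7th): C##
Major 9th (9th): E#
Major 13th (13th): B#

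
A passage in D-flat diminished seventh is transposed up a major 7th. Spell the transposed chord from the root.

C, Eb, Gb, Bbb

Db up a major 7th → C. New chord: C diminished seventh.
- root: C
- minor 3rd: Eb
- diminished 5th: Gb
- diminished 7th: Bbb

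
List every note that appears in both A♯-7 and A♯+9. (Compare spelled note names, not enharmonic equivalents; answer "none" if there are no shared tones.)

A♯ – G♯

A♯-7 = A♯, C♯, E♯, G♯.
A♯+9 = A♯, C𝄪, E𝄪, G♯, B♯.
Shared: A♯, G♯.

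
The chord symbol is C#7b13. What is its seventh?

B

Root of C#7b13 = C#. The 7th is a minor 7th: C# up a minor 7th → B.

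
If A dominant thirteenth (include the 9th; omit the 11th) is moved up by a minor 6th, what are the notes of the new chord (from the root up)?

F – A – C – E-flat – G – D

Transposed root: A → F (minor 6th up). So we spell F dominant thirteenth:
- root: F
- major 3rd: A
- perfect 5th: C
- minor 7th: E-flat
- major 9th: G
- major 13th: D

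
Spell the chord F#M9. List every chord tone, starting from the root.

F#  A#  C#  E#  G#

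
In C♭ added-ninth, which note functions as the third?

Root of C♭ added-ninth = Cb. The 3rd is a major 3rd: Cb up a major 3rd → Eb.

Eb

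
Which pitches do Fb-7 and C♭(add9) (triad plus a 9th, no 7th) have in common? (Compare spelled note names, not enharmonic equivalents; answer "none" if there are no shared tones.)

C♭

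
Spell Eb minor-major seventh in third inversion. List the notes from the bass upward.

In root position, Eb minor-major seventh is Eb–Gb–Bb–D.
Third inversion puts the seventh (D) in the bass.

D Eb Gb Bb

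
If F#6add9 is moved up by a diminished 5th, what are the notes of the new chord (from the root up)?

C – E – G – A – D

A diminished 5th up from F# is C, so the new chord is C six-nine.
root → C
3rd (major 3rd) → E
5th (perfect 5th) → G
6th (major 6th) → A
9th (major 9th) → D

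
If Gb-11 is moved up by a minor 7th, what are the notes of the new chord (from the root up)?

Fb – Abb – Cb – Ebb – Gb – Bbb

A minor 7th up from Gb is Fb, so the new chord is Fb minor eleventh.
- root: Fb
- minor 3rd: Abb
- perfect 5th: Cb
- minor 7th: Ebb
- major 9th: Gb
- perfect 11th: Bbb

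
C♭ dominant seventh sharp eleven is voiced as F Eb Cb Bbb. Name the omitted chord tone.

C♭ dominant seventh sharp eleven = Cb, Eb, Gb, Bbb, F. The voicing lacks the 5th (perfect 5th), Gb.

Gb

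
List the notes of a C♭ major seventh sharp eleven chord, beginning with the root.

C♭ major seventh sharp eleven: major seventh sharp eleven on C-flat.
Root: C-flat
Major 3rd (3rd): E-flat
Perfect 5th (5th): G-flat
Major 7th (7th): B-flat
Augmented 11th (11th): F

C-flat E-flat G-flat B-flat F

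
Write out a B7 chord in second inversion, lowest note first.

F#, A, B, D#

B7 = B–D#–F#–A; second inversion → fifth (F#) lowest.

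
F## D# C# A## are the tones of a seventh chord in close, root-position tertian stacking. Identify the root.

D#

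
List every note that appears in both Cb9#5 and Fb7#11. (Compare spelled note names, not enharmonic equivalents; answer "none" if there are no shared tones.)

Cb

Cb9#5: Cb Eb G Bbb Db
Fb7#11: Fb Ab Cb Ebb Bb
Common to both → Cb.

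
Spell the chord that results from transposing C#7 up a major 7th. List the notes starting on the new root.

B# – D## – F## – A#

Transposed root: C# → B# (major 7th up). So we spell B# dominant seventh:
Root: B#
Major 3rd (3rd): D##
Perfect 5th (5th): F##
Minor 7th (7th): A#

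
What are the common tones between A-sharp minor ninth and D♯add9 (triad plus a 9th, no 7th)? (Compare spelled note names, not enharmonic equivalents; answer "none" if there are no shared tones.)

A♯  E♯

A-sharp minor ninth = A♯, C♯, E♯, G♯, B♯.
D♯add9 = D♯, F𝄪, A♯, E♯.
Shared: A♯, E♯.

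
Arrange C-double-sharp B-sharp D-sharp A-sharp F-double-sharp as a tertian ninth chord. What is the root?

B-sharp

Arranged so that each adjacent pair is a third by letter name: B-sharp – D-sharp – F-double-sharp – A-sharp – C-double-sharp.
The bottom of that stack, B-sharp, is the root (this is B-sharp minor ninth).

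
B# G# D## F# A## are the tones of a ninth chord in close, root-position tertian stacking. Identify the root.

G#

Arranged so that each adjacent pair is a third by letter name: G# – B# – D## – F# – A##.
The bottom of that stack, G#, is the root (this is G# dominant seventh sharp nine sharp five).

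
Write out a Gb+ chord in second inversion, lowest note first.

D  Gb  Bb

Gb+ = Gb–Bb–D; second inversion → fifth (D) lowest.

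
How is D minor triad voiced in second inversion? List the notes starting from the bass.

A D F

In root position, D minor triad is D–F–A.
Second inversion puts the fifth (A) in the bass.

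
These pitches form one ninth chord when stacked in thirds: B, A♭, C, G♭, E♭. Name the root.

A♭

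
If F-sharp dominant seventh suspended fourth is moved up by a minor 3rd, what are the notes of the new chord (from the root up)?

A, D, E, G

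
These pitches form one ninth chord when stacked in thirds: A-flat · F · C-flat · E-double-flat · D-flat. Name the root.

D-flat

Arranged so that each adjacent pair is a third by letter name: D-flat – F – A-flat – C-flat – E-double-flat.
The bottom of that stack, D-flat, is the root (this is D-flat dominant seventh flat nine).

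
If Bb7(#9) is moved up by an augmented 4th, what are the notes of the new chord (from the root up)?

An augmented 4th up from Bb is E, so the new chord is E dominant seventh sharp nine.
E — root
G# — major 3rd
B — perfect 5th
D — minor 7th
F## — augmented 9th

E, G#, B, D, F##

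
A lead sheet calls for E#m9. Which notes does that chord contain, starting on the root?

E#m9: minor ninth on E#.
root → E#
3rd (minor 3rd) → G#
5th (perfect 5th) → B#
7th (minor 7th) → D#
9th (major 9th) → F##

E# G# B# D# F##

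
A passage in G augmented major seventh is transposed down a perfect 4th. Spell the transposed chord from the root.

D F-sharp A-sharp C-sharp

Transposed root: G → D (perfect 4th down). So we spell D augmented major seventh:
Root: D
Major 3rd (3rd): F-sharp
Augmented 5th (5th): A-sharp
Major 7th (7th): C-sharp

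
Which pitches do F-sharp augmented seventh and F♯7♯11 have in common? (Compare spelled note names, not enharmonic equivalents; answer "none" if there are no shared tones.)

F-sharp augmented seventh = F#, A#, C##, E.
F♯7♯11 = F#, A#, C#, E, B#.
Shared: F#, A#, E.

F#  A#  E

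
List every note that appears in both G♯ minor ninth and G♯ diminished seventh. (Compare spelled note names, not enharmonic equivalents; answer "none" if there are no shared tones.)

G♯ minor ninth = G♯, B, D♯, F♯, A♯.
G♯ diminished seventh = G♯, B, D, F.
Shared: G♯, B.

G♯ B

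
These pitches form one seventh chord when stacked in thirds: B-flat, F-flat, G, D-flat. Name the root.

Arranged so that each adjacent pair is a third by letter name: G – B-flat – D-flat – F-flat.
The bottom of that stack, G, is the root (this is G diminished seventh).

G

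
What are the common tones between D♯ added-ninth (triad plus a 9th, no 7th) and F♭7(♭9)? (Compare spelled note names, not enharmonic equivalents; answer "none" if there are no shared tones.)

D♯ added-ninth = D#, F##, A#, E#.
F♭7(♭9) = Fb, Ab, Cb, Ebb, Gbb.
Shared: none.

none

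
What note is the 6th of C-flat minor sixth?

Ab

C-flat minor sixth is built on Cb; its 6th is a major 6th above the root.
A sixth above C uses the letter A, and the major 6th above Cb is Ab.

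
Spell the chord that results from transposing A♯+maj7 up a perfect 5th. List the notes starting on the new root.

A♯ up a perfect 5th → E♯. New chord: E♯ augmented major seventh.
- root: E♯
- major 3rd: G𝄪
- augmented 5th: B𝄪
- major 7th: D𝄪

E♯, G𝄪, B𝄪, D𝄪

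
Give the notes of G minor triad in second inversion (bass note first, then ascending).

D, G, B-flat

In root position, G minor triad is G–B-flat–D.
Second inversion puts the fifth (D) in the bass.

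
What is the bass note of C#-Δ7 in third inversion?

C#-Δ7 in root position is C#–E–G#–B#.
Third inversion places the seventh in the bass, which is B#.

B#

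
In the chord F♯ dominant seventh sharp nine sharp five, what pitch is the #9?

G##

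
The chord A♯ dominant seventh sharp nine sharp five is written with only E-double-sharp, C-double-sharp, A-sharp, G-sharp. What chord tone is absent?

B-double-sharp

A♯ dominant seventh sharp nine sharp five = A-sharp, C-double-sharp, E-double-sharp, G-sharp, B-double-sharp. The voicing lacks the 9th (augmented 9th), B-double-sharp.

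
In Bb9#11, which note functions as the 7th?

Ab

Bb9#11 is built on Bb; its 7th is a minor 7th above the root.
A seventh above B uses the letter A, and the minor 7th above Bb is Ab.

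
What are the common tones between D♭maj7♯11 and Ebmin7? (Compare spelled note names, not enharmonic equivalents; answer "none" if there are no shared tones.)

Db

D♭maj7♯11 = Db, F, Ab, C, G.
Ebmin7 = Eb, Gb, Bb, Db.
Shared: Db.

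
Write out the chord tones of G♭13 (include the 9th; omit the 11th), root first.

G♭13: dominant thirteenth on Gb.
root → Gb
3rd (major 3rd) → Bb
5th (perfect 5th) → Db
7th (minor 7th) → Fb
9th (major 9th) → Ab
13th (major 13th) → Eb

Gb, Bb, Db, Fb, Ab, Eb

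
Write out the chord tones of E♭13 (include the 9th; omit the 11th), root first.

E♭13 is a dominant thirteenth built on Eb.
- root: Eb
- major 3rd: G
- perfect 5th: Bb
- minor 7th: Db
- major 9th: F
- major 13th: C

Eb, G, Bb, Db, F, C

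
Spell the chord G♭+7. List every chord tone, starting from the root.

Root Gb, quality augmented seventh:
Gb — root
Bb — major 3rd
D — augmented 5th
Fb — minor 7th

Gb, Bb, D, Fb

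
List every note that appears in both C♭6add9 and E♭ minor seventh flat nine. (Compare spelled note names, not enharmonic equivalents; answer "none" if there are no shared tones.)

Eb  Gb  Db

C♭6add9 = Cb, Eb, Gb, Ab, Db.
E♭ minor seventh flat nine = Eb, Gb, Bb, Db, Fb.
Shared: Eb, Gb, Db.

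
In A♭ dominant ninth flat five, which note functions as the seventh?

G-flat

A♭ dominant ninth flat five is built on A-flat; its 7th is a minor 7th above the root.
A seventh above A uses the letter G, and the minor 7th above A-flat is G-flat.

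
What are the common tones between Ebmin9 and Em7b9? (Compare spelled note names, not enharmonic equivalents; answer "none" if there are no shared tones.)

F

Ebmin9: Eb Gb Bb Db F
Em7b9: E G B D F
Common to both → F.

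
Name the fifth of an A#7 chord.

Root of A#7 = A#. The 5th is a perfect 5th: A# up a perfect 5th → E#.

E#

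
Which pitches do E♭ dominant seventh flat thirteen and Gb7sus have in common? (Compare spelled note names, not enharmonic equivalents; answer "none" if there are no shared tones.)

E♭ dominant seventh flat thirteen: E♭ G B♭ D♭ C♭
Gb7sus: G♭ C♭ D♭ F♭
Common to both → D♭, C♭.

D♭ – C♭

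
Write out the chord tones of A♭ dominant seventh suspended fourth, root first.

A♭  D♭  E♭  G♭

A♭ dominant seventh suspended fourth: dominant seventh suspended fourth on A♭.
A♭ — root
D♭ — perfect 4th
E♭ — perfect 5th
G♭ — minor 7th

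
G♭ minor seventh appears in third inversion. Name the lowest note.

G♭ minor seventh = G-flat–B-double-flat–D-flat–F-flat. Third inversion → seventh in the bass = F-flat.

F-flat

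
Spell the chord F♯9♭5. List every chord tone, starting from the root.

F# – A# – C – E – G#

F♯9♭5: dominant ninth flat five on F#.
- root: F#
- major 3rd: A#
- diminished 5th: C
- minor 7th: E
- major 9th: G#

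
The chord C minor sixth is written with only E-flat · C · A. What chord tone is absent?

G

C minor sixth = C, E-flat, G, A. The voicing lacks the 5th (perfect 5th), G.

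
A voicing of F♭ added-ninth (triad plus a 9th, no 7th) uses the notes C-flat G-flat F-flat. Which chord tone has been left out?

F♭ added-ninth = F-flat, A-flat, C-flat, G-flat. The voicing lacks the 3rd (major 3rd), A-flat.

A-flat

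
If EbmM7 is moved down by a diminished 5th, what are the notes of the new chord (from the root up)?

E♭ down a diminished 5th → A. New chord: A minor-major seventh.
root → A
3rd (minor 3rd) → C
5th (perfect 5th) → E
7th (major 7th) → G♯

A – C – E – G♯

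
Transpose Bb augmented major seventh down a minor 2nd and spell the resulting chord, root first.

A, C-sharp, E-sharp, G-sharp

A minor 2nd down from B-flat is A, so the new chord is A augmented major seventh.
A — root
C-sharp — major 3rd
E-sharp — augmented 5th
G-sharp — major 7th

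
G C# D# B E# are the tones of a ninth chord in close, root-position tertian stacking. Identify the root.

Arranged so that each adjacent pair is a third by letter name: C# – E# – G – B – D#.
The bottom of that stack, C#, is the root (this is C# dominant ninth flat five).

C#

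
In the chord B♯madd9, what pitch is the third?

D#

B♯madd9 is built on B#; its 3rd is a minor 3rd above the root.
A third above B uses the letter D, and the minor 3rd above B# is D#.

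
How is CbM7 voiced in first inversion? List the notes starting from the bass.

Eb – Gb – Bb – Cb

In root position, CbM7 is Cb–Eb–Gb–Bb.
First inversion puts the third (Eb) in the bass.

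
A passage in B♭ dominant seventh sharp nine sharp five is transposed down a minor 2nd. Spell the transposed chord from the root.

A, C-sharp, E-sharp, G, B-sharp

A minor 2nd down from B-flat is A, so the new chord is A dominant seventh sharp nine sharp five.
- root: A
- major 3rd: C-sharp
- augmented 5th: E-sharp
- minor 7th: G
- augmented 9th: B-sharp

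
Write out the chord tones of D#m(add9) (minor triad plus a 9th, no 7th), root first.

D#  F#  A#  E#

Root D#, quality minor added-ninth:
Root: D#
Minor 3rd (3rd): F#
Perfect 5th (5th): A#
Major 9th (9th): E#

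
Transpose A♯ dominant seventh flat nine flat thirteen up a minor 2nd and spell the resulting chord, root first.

B D-sharp F-sharp A C G

A-sharp up a minor 2nd → B. New chord: B dominant seventh flat nine flat thirteen.
B — root
D-sharp — major 3rd
F-sharp — perfect 5th
A — minor 7th
C — minor 9th
G — minor 13th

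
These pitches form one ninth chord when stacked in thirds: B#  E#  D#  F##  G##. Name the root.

Stacking in thirds gives E# – G## – B# – D# – F##, so E# is the root — E# dominant ninth.

E#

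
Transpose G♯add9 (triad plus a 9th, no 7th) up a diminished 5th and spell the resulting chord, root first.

D F♯ A E

G♯ up a diminished 5th → D. New chord: D added-ninth.
- root: D
- major 3rd: F♯
- perfect 5th: A
- major 9th: E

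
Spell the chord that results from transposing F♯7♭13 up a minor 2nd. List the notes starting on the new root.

G B D F Eb

A minor 2nd up from F# is G, so the new chord is G dominant seventh flat thirteen.
Root: G
Major 3rd (3rd): B
Perfect 5th (5th): D
Minor 7th (7th): F
Minor 13th (13th): Eb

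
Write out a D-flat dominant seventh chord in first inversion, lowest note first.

F A-flat C-flat D-flat

D-flat dominant seventh = D-flat–F–A-flat–C-flat; first inversion → third (F) lowest.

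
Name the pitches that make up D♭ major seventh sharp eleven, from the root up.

Db, F, Ab, C, G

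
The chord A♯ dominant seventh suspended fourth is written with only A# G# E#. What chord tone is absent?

D#

The full A♯ dominant seventh suspended fourth chord is A#, D#, E#, G#.
Comparing with the voicing, the perfect 4th (4th) — D# — is absent.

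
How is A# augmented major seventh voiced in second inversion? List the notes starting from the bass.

In root position, A# augmented major seventh is A-sharp–C-double-sharp–E-double-sharp–G-double-sharp.
Second inversion puts the fifth (E-double-sharp) in the bass.

E-double-sharp  G-double-sharp  A-sharp  C-double-sharp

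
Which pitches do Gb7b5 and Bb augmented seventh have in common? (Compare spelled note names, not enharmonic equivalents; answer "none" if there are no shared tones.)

Gb7b5: Gb Bb Dbb Fb
Bb augmented seventh: Bb D F# Ab
Common to both → Bb.

Bb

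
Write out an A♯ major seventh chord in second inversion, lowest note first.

E#, G##, A#, C##

A♯ major seventh = A#–C##–E#–G##; second inversion → fifth (E#) lowest.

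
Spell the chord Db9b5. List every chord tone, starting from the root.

Db9b5: dominant ninth flat five on Db.
Db — root
F — major 3rd
Abb — diminished 5th
Cb — minor 7th
Eb — major 9th

Db – F – Abb – Cb – Eb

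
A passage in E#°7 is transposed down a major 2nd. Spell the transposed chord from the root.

Transposed root: E# → D# (major 2nd down). So we spell D# diminished seventh:
Root: D#
Minor 3rd (3rd): F#
Diminished 5th (5th): A
Diminished 7th (7th): C

D# F# A C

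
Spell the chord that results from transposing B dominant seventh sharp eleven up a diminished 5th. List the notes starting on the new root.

F – A – C – E-flat – B

A diminished 5th up from B is F, so the new chord is F dominant seventh sharp eleven.
Root: F
Major 3rd (3rd): A
Perfect 5th (5th): C
Minor 7th (7th): E-flat
Augmented 11th (11th): B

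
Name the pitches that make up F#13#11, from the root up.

F#13#11: dominant thirteenth sharp eleven on F#.
- root: F#
- major 3rd: A#
- perfect 5th: C#
- minor 7th: E
- major 9th: G#
- augmented 11th: B#
- major 13th: D#

F#, A#, C#, E, G#, B#, D#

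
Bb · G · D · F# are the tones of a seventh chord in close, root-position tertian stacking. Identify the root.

Stacking in thirds gives G – Bb – D – F#, so G is the root — G minor-major seventh.

G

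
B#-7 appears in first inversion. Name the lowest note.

B#-7 = B#–D#–F##–A#. First inversion → third in the bass = D#.

D#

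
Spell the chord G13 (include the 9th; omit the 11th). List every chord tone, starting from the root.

Root G, quality dominant thirteenth:
Root: G
Major 3rd (3rd): B
Perfect 5th (5th): D
Minor 7th (7th): F
Major 9th (9th): A
Major 13th (13th): E

G  B  D  F  A  E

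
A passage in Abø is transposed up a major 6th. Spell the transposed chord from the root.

F  Ab  Cb  Eb

Ab up a major 6th → F. New chord: F half-diminished seventh.
Root: F
Minor 3rd (3rd): Ab
Diminished 5th (5th): Cb
Minor 7th (7th): Eb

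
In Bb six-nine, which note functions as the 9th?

C

Root of Bb six-nine = B-flat. The 9th is a major 9th: B-flat up a major 9th → C.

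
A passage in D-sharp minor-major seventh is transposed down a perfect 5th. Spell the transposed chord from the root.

G#  B  D#  F##

Transposed root: D# → G# (perfect 5th down). So we spell G# minor-major seventh:
root → G#
3rd (minor 3rd) → B
5th (perfect 5th) → D#
7th (major 7th) → F##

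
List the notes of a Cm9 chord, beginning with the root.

C  E♭  G  B♭  D

Cm9 is a minor ninth built on C.
root → C
3rd (minor 3rd) → E♭
5th (perfect 5th) → G
7th (minor 7th) → B♭
9th (major 9th) → D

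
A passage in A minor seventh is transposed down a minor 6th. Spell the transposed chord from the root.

C-sharp, E, G-sharp, B

A minor 6th down from A is C-sharp, so the new chord is C-sharp minor seventh.
root → C-sharp
3rd (minor 3rd) → E
5th (perfect 5th) → G-sharp
7th (minor 7th) → B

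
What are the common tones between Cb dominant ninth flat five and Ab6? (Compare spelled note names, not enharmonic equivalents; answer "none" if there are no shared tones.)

Eb

Cb dominant ninth flat five: Cb Eb Gbb Bbb Db
Ab6: Ab C Eb F
Common to both → Eb.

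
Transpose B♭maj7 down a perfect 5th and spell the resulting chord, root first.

Eb  G  Bb  D

Bb down a perfect 5th → Eb. New chord: Eb major seventh.
Eb — root
G — major 3rd
Bb — perfect 5th
D — major 7th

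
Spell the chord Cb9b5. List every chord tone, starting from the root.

Cb  Eb  Gbb  Bbb  Db

Root Cb, quality dominant ninth flat five:
Root: Cb
Major 3rd (3rd): Eb
Diminished 5th (5th): Gbb
Minor 7th (7th): Bbb
Major 9th (9th): Db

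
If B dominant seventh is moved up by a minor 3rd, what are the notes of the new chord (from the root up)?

B up a minor 3rd → D. New chord: D dominant seventh.
- root: D
- major 3rd: F-sharp
- perfect 5th: A
- minor 7th: C

D  F-sharp  A  C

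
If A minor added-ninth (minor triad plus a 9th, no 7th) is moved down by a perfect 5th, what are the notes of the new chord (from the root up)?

D F A E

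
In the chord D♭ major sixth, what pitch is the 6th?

D♭ major sixth is built on Db; its 6th is a major 6th above the root.
A sixth above D uses the letter B, and the major 6th above Db is Bb.

Bb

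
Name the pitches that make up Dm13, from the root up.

Dm13: minor thirteenth on D.
- root: D
- minor 3rd: F
- perfect 5th: A
- minor 7th: C
- major 9th: E
- perfect 11th: G
- major 13th: B

D  F  A  C  E  G  B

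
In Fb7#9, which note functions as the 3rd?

Ab

Fb7#9 is built on Fb; its 3rd is a major 3rd above the root.
A third above F uses the letter A, and the major 3rd above Fb is Ab.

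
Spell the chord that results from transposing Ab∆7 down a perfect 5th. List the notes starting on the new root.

Transposed root: Ab → Db (perfect 5th down). So we spell Db major seventh:
Db — root
F — major 3rd
Ab — perfect 5th
C — major 7th

Db, F, Ab, C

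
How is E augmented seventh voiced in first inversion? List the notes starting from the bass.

In root position, E augmented seventh is E–G-sharp–B-sharp–D.
First inversion puts the third (G-sharp) in the bass.

G-sharp, B-sharp, D, E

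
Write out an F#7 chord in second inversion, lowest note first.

C♯  E  F♯  A♯

In root position, F#7 is F♯–A♯–C♯–E.
Second inversion puts the fifth (C♯) in the bass.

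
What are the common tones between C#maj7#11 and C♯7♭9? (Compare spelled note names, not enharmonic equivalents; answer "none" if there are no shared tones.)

C#maj7#11 = C#, E#, G#, B#, F##.
C♯7♭9 = C#, E#, G#, B, D.
Shared: C#, E#, G#.

C#, E#, G#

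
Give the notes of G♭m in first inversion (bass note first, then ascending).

Bbb, Db, Gb

In root position, G♭m is Gb–Bbb–Db.
First inversion puts the third (Bbb) in the bass.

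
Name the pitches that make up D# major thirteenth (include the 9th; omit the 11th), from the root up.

D# – F## – A# – C## – E# – B#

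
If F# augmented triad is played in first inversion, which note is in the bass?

A-sharp

F# augmented triad = F-sharp–A-sharp–C-double-sharp. First inversion → third in the bass = A-sharp.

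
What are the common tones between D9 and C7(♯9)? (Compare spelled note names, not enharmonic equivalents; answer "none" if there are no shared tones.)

C  E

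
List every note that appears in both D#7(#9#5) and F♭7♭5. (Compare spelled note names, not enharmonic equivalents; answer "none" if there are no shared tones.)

D#7(#9#5): D# F## A## C# E##
F♭7♭5: Fb Ab Cbb Ebb
Common to both → none.

none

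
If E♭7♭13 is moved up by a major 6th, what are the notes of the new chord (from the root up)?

Transposed root: Eb → C (major 6th up). So we spell C dominant seventh flat thirteen:
root → C
3rd (major 3rd) → E
5th (perfect 5th) → G
7th (minor 7th) → Bb
13th (minor 13th) → Ab

C – E – G – Bb – Ab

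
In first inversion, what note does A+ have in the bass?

C#

A+ = A–C#–E#. First inversion → third in the bass = C#.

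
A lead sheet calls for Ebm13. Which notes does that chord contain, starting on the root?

Ebm13 is a minor thirteenth built on E♭.
Root: E♭
Minor 3rd (3rd): G♭
Perfect 5th (5th): B♭
Minor 7th (7th): D♭
Major 9th (9th): F
Perfect 11th (11th): A♭
Major 13th (13th): C

E♭, G♭, B♭, D♭, F, A♭, C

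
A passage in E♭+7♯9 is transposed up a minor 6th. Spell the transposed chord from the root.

Cb – Eb – G – Bbb – D

Transposed root: Eb → Cb (minor 6th up). So we spell Cb dominant seventh sharp nine sharp five:
- root: Cb
- major 3rd: Eb
- augmented 5th: G
- minor 7th: Bbb
- augmented 9th: D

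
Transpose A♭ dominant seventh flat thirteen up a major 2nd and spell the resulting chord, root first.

Transposed root: A-flat → B-flat (major 2nd up). So we spell B-flat dominant seventh flat thirteen:
B-flat — root
D — major 3rd
F — perfect 5th
A-flat — minor 7th
G-flat — minor 13th

B-flat  D  F  A-flat  G-flat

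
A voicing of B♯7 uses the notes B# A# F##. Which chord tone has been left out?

D##

B♯7 = B#, D##, F##, A#. The voicing lacks the 3rd (major 3rd), D##.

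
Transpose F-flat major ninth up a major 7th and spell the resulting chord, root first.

E♭  G  B♭  D  F

F♭ up a major 7th → E♭. New chord: E♭ major ninth.
E♭ — root
G — major 3rd
B♭ — perfect 5th
D — major 7th
F — major 9th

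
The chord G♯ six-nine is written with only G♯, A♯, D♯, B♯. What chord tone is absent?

The full G♯ six-nine chord is G♯, B♯, D♯, E♯, A♯.
Comparing with the voicing, the major 6th (6th) — E♯ — is absent.

E♯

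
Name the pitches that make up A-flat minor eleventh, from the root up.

A-flat  C-flat  E-flat  G-flat  B-flat  D-flat

A-flat minor eleventh: minor eleventh on A-flat.
root → A-flat
3rd (minor 3rd) → C-flat
5th (perfect 5th) → E-flat
7th (minor 7th) → G-flat
9th (major 9th) → B-flat
11th (perfect 11th) → D-flat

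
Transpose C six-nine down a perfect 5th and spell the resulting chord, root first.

A perfect 5th down from C is F, so the new chord is F six-nine.
F — root
A — major 3rd
C — perfect 5th
D — major 6th
G — major 9th

F  A  C  D  G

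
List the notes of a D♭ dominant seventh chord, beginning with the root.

D♭ dominant seventh: dominant seventh on D-flat.
- root: D-flat
- major 3rd: F
- perfect 5th: A-flat
- minor 7th: C-flat

D-flat, F, A-flat, C-flat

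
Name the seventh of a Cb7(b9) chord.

Root of Cb7(b9) = C♭. The 7th is a minor 7th: C♭ up a minor 7th → B𝄫.

B𝄫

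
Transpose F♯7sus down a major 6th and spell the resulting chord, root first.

A – D – E – G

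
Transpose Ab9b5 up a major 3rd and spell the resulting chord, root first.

Ab up a major 3rd → C. New chord: C dominant ninth flat five.
Root: C
Major 3rd (3rd): E
Diminished 5th (5th): Gb
Minor 7th (7th): Bb
Major 9th (9th): D

C – E – Gb – Bb – D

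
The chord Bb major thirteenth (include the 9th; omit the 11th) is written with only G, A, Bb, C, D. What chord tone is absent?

The full Bb major thirteenth chord is Bb, D, F, A, C, G.
Comparing with the voicing, the perfect 5th (5th) — F — is absent.

F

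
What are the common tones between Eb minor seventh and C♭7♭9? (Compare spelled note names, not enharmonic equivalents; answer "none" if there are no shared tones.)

Eb minor seventh: Eb Gb Bb Db
C♭7♭9: Cb Eb Gb Bbb Dbb
Common to both → Eb, Gb.

Eb  Gb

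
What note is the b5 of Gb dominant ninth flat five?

D-double-flat

Root of Gb dominant ninth flat five = G-flat. The 5th is a diminished 5th: G-flat up a diminished 5th → D-double-flat.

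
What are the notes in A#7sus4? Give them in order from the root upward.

Root A#, quality dominant seventh suspended fourth:
Root: A#
Perfect 4th (4th): D#
Perfect 5th (5th): E#
Minor 7th (7th): G#

A# D# E# G#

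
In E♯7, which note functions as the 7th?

E♯7 is built on E#; its 7th is a minor 7th above the root.
A seventh above E uses the letter D, and the minor 7th above E# is D#.

D#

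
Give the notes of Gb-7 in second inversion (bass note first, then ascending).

Db Fb Gb Bbb

Gb-7 = Gb–Bbb–Db–Fb; second inversion → fifth (Db) lowest.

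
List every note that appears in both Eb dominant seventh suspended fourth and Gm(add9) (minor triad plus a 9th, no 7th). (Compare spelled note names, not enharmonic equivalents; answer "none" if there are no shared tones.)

Eb dominant seventh suspended fourth = Eb, Ab, Bb, Db.
Gm(add9) = G, Bb, D, A.
Shared: Bb.

Bb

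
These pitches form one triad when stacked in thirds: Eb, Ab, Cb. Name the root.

Ab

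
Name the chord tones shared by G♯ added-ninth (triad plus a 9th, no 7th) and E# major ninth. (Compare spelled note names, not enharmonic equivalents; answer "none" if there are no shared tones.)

B-sharp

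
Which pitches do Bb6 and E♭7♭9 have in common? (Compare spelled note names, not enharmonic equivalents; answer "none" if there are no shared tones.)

Bb6 = Bb, D, F, G.
E♭7♭9 = Eb, G, Bb, Db, Fb.
Shared: Bb, G.

Bb, G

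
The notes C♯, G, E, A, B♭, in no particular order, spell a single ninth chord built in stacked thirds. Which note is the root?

Arranged so that each adjacent pair is a third by letter name: A – C♯ – E – G – B♭.
The bottom of that stack, A, is the root (this is A dominant seventh flat nine).

A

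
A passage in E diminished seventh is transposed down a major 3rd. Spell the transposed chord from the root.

Transposed root: E → C (major 3rd down). So we spell C diminished seventh:
C — root
E-flat — minor 3rd
G-flat — diminished 5th
B-double-flat — diminished 7th

C  E-flat  G-flat  B-double-flat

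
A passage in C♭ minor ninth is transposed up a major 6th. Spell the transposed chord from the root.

A-flat  C-flat  E-flat  G-flat  B-flat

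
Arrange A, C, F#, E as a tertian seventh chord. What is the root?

Arranged so that each adjacent pair is a third by letter name: F# – A – C – E.
The bottom of that stack, F#, is the root (this is F# half-diminished seventh).

F#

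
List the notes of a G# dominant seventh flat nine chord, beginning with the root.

G# – B# – D# – F# – A

G# dominant seventh flat nine: dominant seventh flat nine on G#.
G# — root
B# — major 3rd
D# — perfect 5th
F# — minor 7th
A — minor 9th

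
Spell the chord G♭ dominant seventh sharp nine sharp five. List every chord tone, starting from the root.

G-flat, B-flat, D, F-flat, A

Root G-flat, quality dominant seventh sharp nine sharp five:
G-flat — root
B-flat — major 3rd
D — augmented 5th
F-flat — minor 7th
A — augmented 9th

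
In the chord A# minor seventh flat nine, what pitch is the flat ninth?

B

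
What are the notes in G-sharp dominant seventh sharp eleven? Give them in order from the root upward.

G# B# D# F# C##

Root G#, quality dominant seventh sharp eleven:
Root: G#
Major 3rd (3rd): B#
Perfect 5th (5th): D#
Minor 7th (7th): F#
Augmented 11th (11th): C##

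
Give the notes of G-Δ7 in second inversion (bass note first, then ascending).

D  F#  G  Bb

In root position, G-Δ7 is G–Bb–D–F#.
Second inversion puts the fifth (D) in the bass.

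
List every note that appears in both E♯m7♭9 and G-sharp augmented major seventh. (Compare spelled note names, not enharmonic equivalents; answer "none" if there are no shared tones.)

G# – B#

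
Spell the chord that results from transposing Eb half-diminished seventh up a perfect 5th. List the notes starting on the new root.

B-flat, D-flat, F-flat, A-flat

E-flat up a perfect 5th → B-flat. New chord: B-flat half-diminished seventh.
- root: B-flat
- minor 3rd: D-flat
- diminished 5th: F-flat
- minor 7th: A-flat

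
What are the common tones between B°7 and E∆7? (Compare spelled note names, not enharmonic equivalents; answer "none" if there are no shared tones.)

B

B°7 = B, D, F, A♭.
E∆7 = E, G♯, B, D♯.
Shared: B.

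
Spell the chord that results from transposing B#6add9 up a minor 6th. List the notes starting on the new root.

B# up a minor 6th → G#. New chord: G# six-nine.
- root: G#
- major 3rd: B#
- perfect 5th: D#
- major 6th: E#
- major 9th: A#

G#, B#, D#, E#, A#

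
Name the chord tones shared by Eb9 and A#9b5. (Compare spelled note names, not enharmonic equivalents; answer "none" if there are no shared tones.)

Eb9: Eb G Bb Db F
A#9b5: A# C## E G# B#
Common to both → none.

none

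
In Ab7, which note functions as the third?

Ab7 is built on Ab; its 3rd is a major 3rd above the root.
A third above A uses the letter C, and the major 3rd above Ab is C.

C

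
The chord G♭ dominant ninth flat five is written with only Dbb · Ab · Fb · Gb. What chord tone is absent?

Bb

The full G♭ dominant ninth flat five chord is Gb, Bb, Dbb, Fb, Ab.
Comparing with the voicing, the major 3rd (3rd) — Bb — is absent.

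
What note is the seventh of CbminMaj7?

Bb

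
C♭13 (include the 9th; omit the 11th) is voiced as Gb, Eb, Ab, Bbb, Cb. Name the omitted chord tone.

C♭13 = Cb, Eb, Gb, Bbb, Db, Ab. The voicing lacks the 9th (major 9th), Db.

Db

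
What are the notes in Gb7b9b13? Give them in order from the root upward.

Gb7b9b13 is a dominant seventh flat nine flat thirteen built on G♭.
Root: G♭
Major 3rd (3rd): B♭
Perfect 5th (5th): D♭
Minor 7th (7th): F♭
Minor 9th (9th): A𝄫
Minor 13th (13th): E𝄫

G♭ B♭ D♭ F♭ A𝄫 E𝄫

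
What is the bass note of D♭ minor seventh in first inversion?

Fb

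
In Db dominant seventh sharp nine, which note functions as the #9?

E

Root of Db dominant seventh sharp nine = Db. The 9th is an augmented 9th: Db up an augmented 9th → E.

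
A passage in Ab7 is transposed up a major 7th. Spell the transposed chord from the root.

Transposed root: Ab → G (major 7th up). So we spell G dominant seventh:
root → G
3rd (major 3rd) → B
5th (perfect 5th) → D
7th (minor 7th) → F

G, B, D, F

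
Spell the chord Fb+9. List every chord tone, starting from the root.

Fb – Ab – C – Ebb – Gb

Root Fb, quality dominant ninth sharp five:
Root: Fb
Major 3rd (3rd): Ab
Augmented 5th (5th): C
Minor 7th (7th): Ebb
Major 9th (9th): Gb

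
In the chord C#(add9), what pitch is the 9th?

C#(add9) is built on C♯; its 9th is a major 9th above the root.
A second above C uses the letter D, and the major 9th above C♯ is D♯.

D♯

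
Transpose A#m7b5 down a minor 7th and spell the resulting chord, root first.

B#, D#, F#, A#

A# down a minor 7th → B#. New chord: B# half-diminished seventh.
root → B#
3rd (minor 3rd) → D#
5th (diminished 5th) → F#
7th (minor 7th) → A#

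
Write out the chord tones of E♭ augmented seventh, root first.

Root Eb, quality augmented seventh:
- root: Eb
- major 3rd: G
- augmented 5th: B
- minor 7th: Db

Eb, G, B, Db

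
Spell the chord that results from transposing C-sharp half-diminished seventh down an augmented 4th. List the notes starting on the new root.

G – Bb – Db – F

Transposed root: C# → G (augmented 4th down). So we spell G half-diminished seventh:
root → G
3rd (minor 3rd) → Bb
5th (diminished 5th) → Db
7th (minor 7th) → F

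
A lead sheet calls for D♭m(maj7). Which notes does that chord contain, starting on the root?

D♭, F♭, A♭, C

D♭m(maj7) is a minor-major seventh built on D♭.
Root: D♭
Minor 3rd (3rd): F♭
Perfect 5th (5th): A♭
Major 7th (7th): C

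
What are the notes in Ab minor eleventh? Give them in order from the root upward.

A-flat – C-flat – E-flat – G-flat – B-flat – D-flat

Root A-flat, quality minor eleventh:
- root: A-flat
- minor 3rd: C-flat
- perfect 5th: E-flat
- minor 7th: G-flat
- major 9th: B-flat
- perfect 11th: D-flat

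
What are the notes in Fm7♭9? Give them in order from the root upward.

Fm7♭9 is a minor seventh flat nine built on F.
root → F
3rd (minor 3rd) → Ab
5th (perfect 5th) → C
7th (minor 7th) → Eb
9th (minor 9th) → Gb

F, Ab, C, Eb, Gb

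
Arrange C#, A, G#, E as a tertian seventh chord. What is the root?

A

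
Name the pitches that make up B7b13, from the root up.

B  D♯  F♯  A  G

B7b13 is a dominant seventh flat thirteen built on B.
root → B
3rd (major 3rd) → D♯
5th (perfect 5th) → F♯
7th (minor 7th) → A
13th (minor 13th) → G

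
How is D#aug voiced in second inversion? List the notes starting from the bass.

In root position, D#aug is D#–F##–A##.
Second inversion puts the fifth (A##) in the bass.

A##, D#, F##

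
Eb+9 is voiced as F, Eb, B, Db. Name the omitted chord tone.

The full Eb+9 chord is Eb, G, B, Db, F.
Comparing with the voicing, the major 3rd (3rd) — G — is absent.

G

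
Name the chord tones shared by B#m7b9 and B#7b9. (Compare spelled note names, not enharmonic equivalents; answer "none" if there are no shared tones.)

B#m7b9: B♯ D♯ F𝄪 A♯ C♯
B#7b9: B♯ D𝄪 F𝄪 A♯ C♯
Common to both → B♯, F𝄪, A♯, C♯.

B♯  F𝄪  A♯  C♯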